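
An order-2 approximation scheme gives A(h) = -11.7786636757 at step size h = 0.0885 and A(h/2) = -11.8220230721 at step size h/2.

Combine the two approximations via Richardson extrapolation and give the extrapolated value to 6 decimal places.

-11.836476

Method order is 2; weight 2^2 = 4.
4·(-11.8220230721) − (-11.7786636757) = -35.5094286127
Divide by 2^2 − 1 = 3.
R = (-35.5094286127)/3 = -11.8364762042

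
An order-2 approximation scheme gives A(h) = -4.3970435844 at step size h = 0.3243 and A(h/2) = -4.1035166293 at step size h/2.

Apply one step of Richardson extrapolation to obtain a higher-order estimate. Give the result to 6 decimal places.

-4.005674

Leading term ∝ h^2; use weight 4 = 2^2.
Weighted: (-16.4140665172) − (-4.3970435844) = -12.0170229328
Denominator 4 − 1 = 3.
Extrapolated: (-12.0170229328) / 3 = -4.0056743109
Shift from A(h/2): +0.0978423184.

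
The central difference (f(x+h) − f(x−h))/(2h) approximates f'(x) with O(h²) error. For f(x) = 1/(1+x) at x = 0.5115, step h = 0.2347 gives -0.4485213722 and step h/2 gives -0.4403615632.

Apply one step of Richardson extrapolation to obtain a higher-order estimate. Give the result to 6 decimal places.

-0.437642

With r = 2 the leading error scales as h^2, so the weight is 2^2 = 4.
4·(-0.4403615632) = -1.7614462528; subtract (-0.4485213722) → -1.3129248806
(-1.3129248806) ÷ 3 = -0.4376416269
Correction |R − A(h/2)| = 2.720e-03; gap |A(h/2) − A(h)| = 8.160e-03.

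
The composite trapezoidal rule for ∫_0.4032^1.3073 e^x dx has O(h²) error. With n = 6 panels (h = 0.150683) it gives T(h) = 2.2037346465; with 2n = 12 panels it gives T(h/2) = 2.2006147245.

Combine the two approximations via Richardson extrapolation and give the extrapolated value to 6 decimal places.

The method has order 2: 2^2 = 4.
Numerator 4*A(h/2) − A(h) = 4*2.2006147245 − 2.2037346465 = 6.5987242515
(4*2.2006147245 − 2.2037346465)/(4 − 1) = 2.1995747505

2.199575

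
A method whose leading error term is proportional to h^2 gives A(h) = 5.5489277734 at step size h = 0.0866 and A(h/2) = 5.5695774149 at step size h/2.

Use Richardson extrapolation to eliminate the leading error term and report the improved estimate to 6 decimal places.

5.576461

Leading term ∝ h^2; use weight 4 = 2^2.
2^2 × A(h/2) = 22.2783096596; minus A(h) gives 16.7293818862.
Denominator 4 − 1 = 3.
R = 16.7293818862/3 = 5.5764606287
Gap between inputs: 2.065e-02; correction applied: +0.0068832138.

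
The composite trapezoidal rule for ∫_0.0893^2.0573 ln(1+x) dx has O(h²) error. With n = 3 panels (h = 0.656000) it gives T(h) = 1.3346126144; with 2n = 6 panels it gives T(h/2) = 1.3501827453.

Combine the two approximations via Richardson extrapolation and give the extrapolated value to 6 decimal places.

Error is O(h^2); halving h shrinks it by 2^2 = 4.
Top: 4(1.3501827453) − (1.3346126144) = 4.0661183668
Extrapolated: 4.0661183668 / 3 = 1.3553727889
Gap between inputs: 1.557e-02; correction applied: +0.0051900436.

1.355373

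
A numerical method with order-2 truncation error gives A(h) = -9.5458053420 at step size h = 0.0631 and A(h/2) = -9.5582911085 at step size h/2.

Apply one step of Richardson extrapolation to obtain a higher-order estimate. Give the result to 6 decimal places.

Order 2 gives 2^r = 4 and 2^r − 1 = 3.
4×(-9.5582911085) = -38.2331644340; subtract (-9.5458053420) → -28.6873590920
Divide by 2^2 − 1 = 3.
Result: -9.5624530307
Shift from A(h/2): −0.0041619222.

-9.562453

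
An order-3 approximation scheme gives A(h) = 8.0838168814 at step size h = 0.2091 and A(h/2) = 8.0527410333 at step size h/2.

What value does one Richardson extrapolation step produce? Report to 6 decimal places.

r = 3, so 2^r = 8.
Numerator 8·A(h/2) − A(h) = 8·8.0527410333 − 8.0838168814 = 56.3381113850
R = 56.3381113850/7 = 8.0483016264
Shift from A(h/2): −0.0044394069.

8.048302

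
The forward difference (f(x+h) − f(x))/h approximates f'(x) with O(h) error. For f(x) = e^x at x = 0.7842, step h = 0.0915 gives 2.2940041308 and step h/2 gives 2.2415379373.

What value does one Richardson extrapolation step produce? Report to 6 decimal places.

2.189072

Leading term ∝ h^1; use weight 2 = 2^1.
Weighted: 4.4830758746 − 2.2940041308 = 2.1890717438
Extrapolated: 2.1890717438 / 1 = 2.1890717438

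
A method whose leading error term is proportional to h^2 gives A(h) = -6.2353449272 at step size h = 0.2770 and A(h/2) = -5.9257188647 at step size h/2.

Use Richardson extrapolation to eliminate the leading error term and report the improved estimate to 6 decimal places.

The method has order 2: 2^2 = 4.
4×(-5.9257188647) = -23.7028754588; subtract (-6.2353449272) → -17.4675305316
R = (-17.4675305316)/3 = -5.8225101772
Correction |R − A(h/2)| = 1.032e-01; gap |A(h/2) − A(h)| = 3.096e-01.

-5.822510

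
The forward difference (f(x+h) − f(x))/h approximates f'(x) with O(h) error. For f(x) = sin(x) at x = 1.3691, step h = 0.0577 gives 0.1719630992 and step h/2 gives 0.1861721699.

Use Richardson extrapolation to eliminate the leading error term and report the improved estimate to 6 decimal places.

r = 1, so 2^r = 2.
2^1 × A(h/2) = 0.3723443398; minus A(h) gives 0.2003812406.
Denominator 2 − 1 = 1.
Result: 0.2003812406

0.200381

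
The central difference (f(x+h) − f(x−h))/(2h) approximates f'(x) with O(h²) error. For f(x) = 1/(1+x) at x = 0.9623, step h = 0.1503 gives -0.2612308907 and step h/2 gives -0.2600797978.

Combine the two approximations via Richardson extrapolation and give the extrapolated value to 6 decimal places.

Error is O(h^2); halving h shrinks it by 2^2 = 4.
A(h/2) − A(h) = -0.2600797978 − (-0.2612308907) = 0.0011510929
Correction (A(h/2) − A(h))/(4 − 1) = 0.0011510929/3 = 0.0003836976
R = -0.2600797978 + 0.0003836976 = -0.2596961002

-0.259696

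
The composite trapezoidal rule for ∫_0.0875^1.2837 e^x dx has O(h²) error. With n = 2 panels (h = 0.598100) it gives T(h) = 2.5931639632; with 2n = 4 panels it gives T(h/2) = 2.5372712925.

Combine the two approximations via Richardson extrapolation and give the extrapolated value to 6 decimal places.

Method order is 2; weight 2^2 = 4.
Top: 4(2.5372712925) − (2.5931639632) = 7.5559212068
Extrapolated: 7.5559212068 / 3 = 2.5186404023
Correction |R − A(h/2)| = 1.863e-02; gap |A(h/2) − A(h)| = 5.589e-02.

2.518640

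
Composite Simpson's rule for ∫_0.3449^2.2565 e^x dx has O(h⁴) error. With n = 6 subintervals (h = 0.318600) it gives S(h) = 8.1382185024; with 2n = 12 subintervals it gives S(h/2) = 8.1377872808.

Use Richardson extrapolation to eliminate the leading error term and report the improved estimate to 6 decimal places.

8.137759

Method order is 4; weight 2^4 = 16.
Top: 16(8.1377872808) − (8.1382185024) = 122.0663779904
Divide by 2^4 − 1 = 15.
R = 122.0663779904/15 = 8.1377585327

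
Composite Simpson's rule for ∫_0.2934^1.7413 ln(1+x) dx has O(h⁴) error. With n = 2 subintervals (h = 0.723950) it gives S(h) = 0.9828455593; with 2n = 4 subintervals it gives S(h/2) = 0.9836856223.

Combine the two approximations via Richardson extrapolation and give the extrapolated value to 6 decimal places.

r = 4, so 2^r = 16.
16 × 0.9836856223 − 0.9828455593 = 14.7561243975
Denominator 16 − 1 = 15.
So the Richardson estimate is 0.9837416265.
Correction |R − A(h/2)| = 5.600e-05; gap |A(h/2) − A(h)| = 8.401e-04.

0.983742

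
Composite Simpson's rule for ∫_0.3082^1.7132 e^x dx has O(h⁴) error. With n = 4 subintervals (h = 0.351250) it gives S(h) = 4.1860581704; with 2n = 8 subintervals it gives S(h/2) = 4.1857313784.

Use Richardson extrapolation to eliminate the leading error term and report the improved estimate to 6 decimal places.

r = 4, so 2^r = 16.
Difference of the inputs: 4.1857313784 − 4.1860581704 = -0.0003267920
Divide by 2^4 − 1 = 15: (-0.0003267920)/15 = -0.0000217861
R = 4.1857313784 − 0.0000217861 = 4.1857095923
Gap between inputs: 3.268e-04; correction applied: −0.0000217861.

4.185710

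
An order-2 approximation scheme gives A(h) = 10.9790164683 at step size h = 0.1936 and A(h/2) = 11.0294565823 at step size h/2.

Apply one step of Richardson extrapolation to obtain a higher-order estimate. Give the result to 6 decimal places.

11.046270

The method has order 2: 2^2 = 4.
4*11.0294565823 = 44.1178263292; subtract 10.9790164683 → 33.1388098609
Divide by 2^2 − 1 = 3.
33.1388098609 ÷ 3 = 11.0462699536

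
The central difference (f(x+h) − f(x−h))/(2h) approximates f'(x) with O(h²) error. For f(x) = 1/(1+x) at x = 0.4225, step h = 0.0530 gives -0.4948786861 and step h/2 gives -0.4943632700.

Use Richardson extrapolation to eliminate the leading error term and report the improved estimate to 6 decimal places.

Error is O(h^2); halving h shrinks it by 2^2 = 4.
Numerator 4 × A(h/2) − A(h) = 4 × (-0.4943632700) − (-0.4948786861) = -1.4825743939
(-1.4825743939) ÷ 3 = -0.4941914646

-0.494191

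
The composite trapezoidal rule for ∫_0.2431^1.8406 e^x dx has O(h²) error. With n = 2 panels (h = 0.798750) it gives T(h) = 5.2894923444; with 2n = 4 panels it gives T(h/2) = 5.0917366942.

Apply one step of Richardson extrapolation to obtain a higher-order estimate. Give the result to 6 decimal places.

Leading term ∝ h^2; use weight 4 = 2^2.
2^2*A(h/2) = 20.3669467768; minus A(h) gives 15.0774544324.
15.0774544324 ÷ 3 = 5.0258181441
Correction |R − A(h/2)| = 6.592e-02; gap |A(h/2) − A(h)| = 1.978e-01.

5.025818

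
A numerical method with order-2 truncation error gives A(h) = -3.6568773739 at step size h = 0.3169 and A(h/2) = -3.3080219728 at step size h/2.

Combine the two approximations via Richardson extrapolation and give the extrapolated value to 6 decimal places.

-3.191737

With r = 2 the leading error scales as h^2, so the weight is 2^2 = 4.
4*(-3.3080219728) − (-3.6568773739) = -9.5752105173
Denominator 4 − 1 = 3.
(-9.5752105173) ÷ 3 = -3.1917368391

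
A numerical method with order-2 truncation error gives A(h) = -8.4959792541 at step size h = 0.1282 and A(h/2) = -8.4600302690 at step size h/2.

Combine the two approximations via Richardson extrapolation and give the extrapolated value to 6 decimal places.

-8.448047

r = 2: numerator weight 4, denominator 3.
4×(-8.4600302690) = -33.8401210760; subtract (-8.4959792541) → -25.3441418219
Divide by 2^2 − 1 = 3.
So the Richardson estimate is -8.4480472740.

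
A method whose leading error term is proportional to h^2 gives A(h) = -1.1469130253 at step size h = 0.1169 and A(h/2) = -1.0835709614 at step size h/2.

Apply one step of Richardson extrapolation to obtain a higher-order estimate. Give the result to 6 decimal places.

Error is O(h^2); halving h shrinks it by 2^2 = 4.
Top: 4(-1.0835709614) − (-1.1469130253) = -3.1873708203
Denominator 4 − 1 = 3.
(4·(-1.0835709614) − (-1.1469130253))/(4 − 1) = -1.0624569401
Gap between inputs: 6.334e-02; correction applied: +0.0211140213.

-1.062457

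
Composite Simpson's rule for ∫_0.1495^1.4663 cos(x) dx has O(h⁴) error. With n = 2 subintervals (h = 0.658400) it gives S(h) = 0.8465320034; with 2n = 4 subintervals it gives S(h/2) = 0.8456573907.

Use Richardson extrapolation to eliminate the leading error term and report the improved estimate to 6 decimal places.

Leading term ∝ h^4; use weight 16 = 2^4.
Numerator 16 × A(h/2) − A(h) = 16 × 0.8456573907 − 0.8465320034 = 12.6839862478
Denominator 16 − 1 = 15.
(16 × 0.8456573907 − 0.8465320034)/(16 − 1) = 0.8455990832

0.845599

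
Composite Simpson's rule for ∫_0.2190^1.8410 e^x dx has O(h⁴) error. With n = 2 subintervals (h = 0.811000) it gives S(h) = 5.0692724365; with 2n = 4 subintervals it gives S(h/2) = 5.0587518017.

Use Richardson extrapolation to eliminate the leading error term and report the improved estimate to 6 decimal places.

Error is O(h^4); halving h shrinks it by 2^4 = 16.
16·5.0587518017 = 80.9400288272; subtract 5.0692724365 → 75.8707563907
Extrapolated: 75.8707563907 / 15 = 5.0580504260
Gap between inputs: 1.052e-02; correction applied: −0.0007013757.

5.058050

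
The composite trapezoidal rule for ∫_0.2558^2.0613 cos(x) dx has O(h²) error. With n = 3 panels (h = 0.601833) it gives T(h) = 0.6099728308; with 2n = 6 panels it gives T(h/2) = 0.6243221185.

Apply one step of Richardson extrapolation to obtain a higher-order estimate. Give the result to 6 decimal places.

Order 2 gives 2^r = 4 and 2^r − 1 = 3.
Difference of the inputs: 0.6243221185 − 0.6099728308 = 0.0143492877
Divide by 2^2 − 1 = 3: 0.0143492877/3 = 0.0047830959
R = A(h/2) + (A(h/2) − A(h))/3 = 0.6243221185 + 0.0047830959 = 0.6291052144

0.629105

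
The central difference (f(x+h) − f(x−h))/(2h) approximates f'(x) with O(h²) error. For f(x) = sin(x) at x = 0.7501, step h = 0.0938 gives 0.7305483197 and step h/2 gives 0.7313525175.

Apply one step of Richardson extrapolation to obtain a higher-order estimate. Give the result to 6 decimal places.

0.731621

With r = 2 the leading error scales as h^2, so the weight is 2^2 = 4.
A(h/2) − A(h) = 0.7313525175 − 0.7305483197 = 0.0008041978
Correction (A(h/2) − A(h))/(4 − 1) = 0.0008041978/3 = 0.0002680659
R = 0.7313525175 + 0.0002680659 = 0.7316205834
Shift from A(h/2): +0.0002680659.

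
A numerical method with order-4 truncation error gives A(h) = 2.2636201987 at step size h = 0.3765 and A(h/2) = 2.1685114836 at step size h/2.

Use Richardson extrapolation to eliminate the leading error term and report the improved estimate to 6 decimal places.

2.162171

Leading term ∝ h^4; use weight 16 = 2^4.
16·2.1685114836 = 34.6961837376; subtract 2.2636201987 → 32.4325635389
(16·2.1685114836 − 2.2636201987)/(16 − 1) = 2.1621709026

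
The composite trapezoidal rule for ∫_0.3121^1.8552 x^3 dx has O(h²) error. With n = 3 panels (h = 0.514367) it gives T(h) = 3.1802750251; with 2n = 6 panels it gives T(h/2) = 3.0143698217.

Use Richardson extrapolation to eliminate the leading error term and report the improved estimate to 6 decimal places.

Error is O(h^2); halving h shrinks it by 2^2 = 4.
Numerator 4·A(h/2) − A(h) = 4·3.0143698217 − 3.1802750251 = 8.8772042617
8.8772042617 ÷ 3 = 2.9590680872
Correction |R − A(h/2)| = 5.530e-02; gap |A(h/2) − A(h)| = 1.659e-01.

2.959068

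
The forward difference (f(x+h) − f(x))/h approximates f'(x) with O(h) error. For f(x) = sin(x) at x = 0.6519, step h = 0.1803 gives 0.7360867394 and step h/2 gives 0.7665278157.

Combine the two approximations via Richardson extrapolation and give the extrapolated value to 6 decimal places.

0.796969

The method has order 1: 2^1 = 2.
A(h/2) − A(h) = 0.7665278157 − 0.7360867394 = 0.0304410763
Divide by 2^1 − 1 = 1: 0.0304410763/1 = 0.0304410763
R = A(h/2) + (A(h/2) − A(h))/1 = 0.7665278157 + 0.0304410763 = 0.7969688920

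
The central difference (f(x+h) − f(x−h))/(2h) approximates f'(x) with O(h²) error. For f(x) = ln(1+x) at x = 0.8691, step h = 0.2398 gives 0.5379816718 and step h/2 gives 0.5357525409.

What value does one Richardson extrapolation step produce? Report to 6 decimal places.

The method has order 2: 2^2 = 4.
4·0.5357525409 − 0.5379816718 = 1.6050284918
Divide by 2^2 − 1 = 3.
R = 1.6050284918/3 = 0.5350094973

0.535009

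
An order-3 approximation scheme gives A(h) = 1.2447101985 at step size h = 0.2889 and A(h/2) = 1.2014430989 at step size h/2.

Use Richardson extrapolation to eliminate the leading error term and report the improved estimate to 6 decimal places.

1.195262

With r = 3 the leading error scales as h^3, so the weight is 2^3 = 8.
2^3 × A(h/2) = 9.6115447912; minus A(h) gives 8.3668345927.
Divide by 2^3 − 1 = 7.
Extrapolated: 8.3668345927 / 7 = 1.1952620847
Gap between inputs: 4.327e-02; correction applied: −0.0061810142.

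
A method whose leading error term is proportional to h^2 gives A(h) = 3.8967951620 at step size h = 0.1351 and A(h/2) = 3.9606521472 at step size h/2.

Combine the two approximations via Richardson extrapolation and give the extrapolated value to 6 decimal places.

3.981938

r = 2, so 2^r = 4.
Difference of the inputs: 3.9606521472 − 3.8967951620 = 0.0638569852
Correction (A(h/2) − A(h))/(4 − 1) = 0.0638569852/3 = 0.0212856617
R = 3.9606521472 + 0.0212856617 = 3.9819378089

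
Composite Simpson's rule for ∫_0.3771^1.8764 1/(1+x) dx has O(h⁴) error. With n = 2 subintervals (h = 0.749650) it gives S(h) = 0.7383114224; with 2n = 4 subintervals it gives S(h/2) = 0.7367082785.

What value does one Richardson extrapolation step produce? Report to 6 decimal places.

With r = 4 the leading error scales as h^4, so the weight is 2^4 = 16.
Weighted: 11.7873324560 − 0.7383114224 = 11.0490210336
Denominator 16 − 1 = 15.
So the Richardson estimate is 0.7366014022.
Gap between inputs: 1.603e-03; correction applied: −0.0001068763.

0.736601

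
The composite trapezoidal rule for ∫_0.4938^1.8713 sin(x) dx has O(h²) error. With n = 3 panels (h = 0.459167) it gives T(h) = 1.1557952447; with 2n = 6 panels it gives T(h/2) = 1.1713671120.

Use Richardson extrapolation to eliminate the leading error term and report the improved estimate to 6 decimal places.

Leading term ∝ h^2; use weight 4 = 2^2.
Numerator 4·A(h/2) − A(h) = 4·1.1713671120 − 1.1557952447 = 3.5296732033
Denominator 4 − 1 = 3.
Extrapolated: 3.5296732033 / 3 = 1.1765577344

1.176558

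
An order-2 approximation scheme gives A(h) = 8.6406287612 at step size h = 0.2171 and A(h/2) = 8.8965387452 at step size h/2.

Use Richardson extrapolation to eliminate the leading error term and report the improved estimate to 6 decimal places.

Leading term ∝ h^2; use weight 4 = 2^2.
4*8.8965387452 − 8.6406287612 = 26.9455262196
Divide by 2^2 − 1 = 3.
R = 26.9455262196/3 = 8.9818420732

8.981842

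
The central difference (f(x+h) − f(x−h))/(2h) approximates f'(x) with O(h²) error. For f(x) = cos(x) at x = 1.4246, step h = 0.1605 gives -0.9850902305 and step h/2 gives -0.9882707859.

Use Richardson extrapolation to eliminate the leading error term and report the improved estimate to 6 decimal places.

Leading term ∝ h^2; use weight 4 = 2^2.
4×(-0.9882707859) = -3.9530831436; subtract (-0.9850902305) → -2.9679929131
(4×(-0.9882707859) − (-0.9850902305))/(4 − 1) = -0.9893309710
Correction |R − A(h/2)| = 1.060e-03; gap |A(h/2) − A(h)| = 3.181e-03.

-0.989331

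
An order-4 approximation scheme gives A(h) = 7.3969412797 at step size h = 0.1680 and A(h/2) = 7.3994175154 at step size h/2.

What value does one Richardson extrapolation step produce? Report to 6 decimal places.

7.399583

The method has order 4: 2^4 = 16.
16×7.3994175154 = 118.3906802464; subtract 7.3969412797 → 110.9937389667
R = 110.9937389667/15 = 7.3995825978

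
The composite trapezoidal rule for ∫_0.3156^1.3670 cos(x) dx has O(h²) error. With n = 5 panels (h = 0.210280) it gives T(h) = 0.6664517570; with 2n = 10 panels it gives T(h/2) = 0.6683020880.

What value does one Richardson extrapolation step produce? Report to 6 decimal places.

0.668919

Leading term ∝ h^2; use weight 4 = 2^2.
Difference of the inputs: 0.6683020880 − 0.6664517570 = 0.0018503310
Divide by 2^2 − 1 = 3: 0.0018503310/3 = 0.0006167770
R = 0.6683020880 + 0.0006167770 = 0.6689188650
Correction |R − A(h/2)| = 6.168e-04; gap |A(h/2) − A(h)| = 1.850e-03.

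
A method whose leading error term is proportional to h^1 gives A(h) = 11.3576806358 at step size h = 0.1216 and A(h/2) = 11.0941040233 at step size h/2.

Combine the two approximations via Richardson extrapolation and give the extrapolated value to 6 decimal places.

r = 1: numerator weight 2, denominator 1.
2·11.0941040233 = 22.1882080466; subtract 11.3576806358 → 10.8305274108
Denominator 2 − 1 = 1.
Result: 10.8305274108

10.830527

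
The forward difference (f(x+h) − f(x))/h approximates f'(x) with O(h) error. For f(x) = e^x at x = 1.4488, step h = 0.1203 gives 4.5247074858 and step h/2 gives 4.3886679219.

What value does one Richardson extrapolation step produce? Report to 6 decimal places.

r = 1, so 2^r = 2.
Weighted: 8.7773358438 − 4.5247074858 = 4.2526283580
Denominator 2 − 1 = 1.
R = 4.2526283580/1 = 4.2526283580
Correction |R − A(h/2)| = 1.360e-01; gap |A(h/2) − A(h)| = 1.360e-01.

4.252628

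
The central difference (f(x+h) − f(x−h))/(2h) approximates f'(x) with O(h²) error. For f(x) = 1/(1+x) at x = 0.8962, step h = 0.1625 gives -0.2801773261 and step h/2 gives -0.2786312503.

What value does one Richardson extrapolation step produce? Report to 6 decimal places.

Error is O(h^2); halving h shrinks it by 2^2 = 4.
4*(-0.2786312503) = -1.1145250012; subtract (-0.2801773261) → -0.8343476751
Extrapolated: (-0.8343476751) / 3 = -0.2781158917
Gap between inputs: 1.546e-03; correction applied: +0.0005153586.

-0.278116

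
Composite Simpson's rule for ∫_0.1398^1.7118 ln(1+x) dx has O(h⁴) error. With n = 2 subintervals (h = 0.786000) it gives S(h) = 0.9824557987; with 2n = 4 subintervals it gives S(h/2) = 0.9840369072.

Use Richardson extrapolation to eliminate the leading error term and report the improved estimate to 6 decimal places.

Error is O(h^4); halving h shrinks it by 2^4 = 16.
Numerator 16×A(h/2) − A(h) = 16×0.9840369072 − 0.9824557987 = 14.7621347165
Denominator 16 − 1 = 15.
R = 14.7621347165/15 = 0.9841423144

0.984142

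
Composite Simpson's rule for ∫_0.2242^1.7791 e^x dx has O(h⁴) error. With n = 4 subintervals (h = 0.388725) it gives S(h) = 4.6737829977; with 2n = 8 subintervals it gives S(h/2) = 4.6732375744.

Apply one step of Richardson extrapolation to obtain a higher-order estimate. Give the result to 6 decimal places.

4.673201

Leading term ∝ h^4; use weight 16 = 2^4.
A(h/2) − A(h) = 4.6732375744 − 4.6737829977 = -0.0005454233
Correction (A(h/2) − A(h))/(16 − 1) = (-0.0005454233)/15 = -0.0000363616
R = A(h/2) + (A(h/2) − A(h))/15 = 4.6732375744 − 0.0000363616 = 4.6732012128
Gap between inputs: 5.454e-04; correction applied: −0.0000363616.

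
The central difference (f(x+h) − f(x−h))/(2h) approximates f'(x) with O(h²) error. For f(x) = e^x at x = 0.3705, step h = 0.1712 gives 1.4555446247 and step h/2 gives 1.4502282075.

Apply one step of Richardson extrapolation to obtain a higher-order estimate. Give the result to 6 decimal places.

Leading term ∝ h^2; use weight 4 = 2^2.
Numerator 4×A(h/2) − A(h) = 4×1.4502282075 − 1.4555446247 = 4.3453682053
Divide by 2^2 − 1 = 3.
R = 4.3453682053/3 = 1.4484560684
Shift from A(h/2): −0.0017721391.

1.448456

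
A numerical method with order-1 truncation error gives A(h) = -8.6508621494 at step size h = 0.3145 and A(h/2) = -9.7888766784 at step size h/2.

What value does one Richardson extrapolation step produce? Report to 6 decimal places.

-10.926891

Error is O(h^1); halving h shrinks it by 2^1 = 2.
2*(-9.7888766784) = -19.5777533568; (-19.5777533568) − (-8.6508621494) = -10.9268912074
Divide by 2^1 − 1 = 1.
Result: -10.9268912074
Correction |R − A(h/2)| = 1.138e+00; gap |A(h/2) − A(h)| = 1.138e+00.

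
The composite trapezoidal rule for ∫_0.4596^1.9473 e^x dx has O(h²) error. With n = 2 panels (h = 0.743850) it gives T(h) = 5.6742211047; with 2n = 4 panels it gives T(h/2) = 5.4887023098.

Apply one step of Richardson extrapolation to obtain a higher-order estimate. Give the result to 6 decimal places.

5.426863

Method order is 2; weight 2^2 = 4.
A(h/2) − A(h) = 5.4887023098 − 5.6742211047 = -0.1855187949
Correction (A(h/2) − A(h))/(4 − 1) = (-0.1855187949)/3 = -0.0618395983
R = 5.4887023098 − 0.0618395983 = 5.4268627115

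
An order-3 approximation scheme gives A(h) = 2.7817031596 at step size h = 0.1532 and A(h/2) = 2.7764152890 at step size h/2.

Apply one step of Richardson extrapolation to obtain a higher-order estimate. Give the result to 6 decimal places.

2.775660

r = 3, so 2^r = 8.
Numerator 8*A(h/2) − A(h) = 8*2.7764152890 − 2.7817031596 = 19.4296191524
Divide by 2^3 − 1 = 7.
(8*2.7764152890 − 2.7817031596)/(8 − 1) = 2.7756598789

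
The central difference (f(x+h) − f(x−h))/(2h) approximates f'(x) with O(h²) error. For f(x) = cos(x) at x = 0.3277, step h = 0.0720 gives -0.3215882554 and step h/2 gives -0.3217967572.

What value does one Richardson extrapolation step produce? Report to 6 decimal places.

The method has order 2: 2^2 = 4.
Weighted: (-1.2871870288) − (-0.3215882554) = -0.9655987734
R = (-0.9655987734)/3 = -0.3218662578
Correction |R − A(h/2)| = 6.950e-05; gap |A(h/2) − A(h)| = 2.085e-04.

-0.321866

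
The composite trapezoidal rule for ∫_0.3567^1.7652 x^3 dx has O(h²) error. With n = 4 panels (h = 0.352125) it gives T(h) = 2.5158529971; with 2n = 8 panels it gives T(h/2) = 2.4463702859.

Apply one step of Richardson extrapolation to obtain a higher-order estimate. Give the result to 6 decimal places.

2.423209

With r = 2 the leading error scales as h^2, so the weight is 2^2 = 4.
Top: 4(2.4463702859) − (2.5158529971) = 7.2696281465
Divide by 2^2 − 1 = 3.
Result: 2.4232093822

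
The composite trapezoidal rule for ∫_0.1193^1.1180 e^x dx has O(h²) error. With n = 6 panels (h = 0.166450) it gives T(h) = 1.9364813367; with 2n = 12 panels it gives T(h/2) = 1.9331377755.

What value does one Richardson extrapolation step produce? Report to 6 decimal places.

1.932023

The method has order 2: 2^2 = 4.
Difference of the inputs: 1.9331377755 − 1.9364813367 = -0.0033435612
Divide by 2^2 − 1 = 3: (-0.0033435612)/3 = -0.0011145204
R = A(h/2) + (A(h/2) − A(h))/3 = 1.9331377755 − 0.0011145204 = 1.9320232551
Correction |R − A(h/2)| = 1.115e-03; gap |A(h/2) − A(h)| = 3.344e-03.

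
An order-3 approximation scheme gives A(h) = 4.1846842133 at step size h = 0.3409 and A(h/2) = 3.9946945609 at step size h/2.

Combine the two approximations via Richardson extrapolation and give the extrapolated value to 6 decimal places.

3.967553

Method order is 3; weight 2^3 = 8.
2^3*A(h/2) = 31.9575564872; minus A(h) gives 27.7728722739.
(8*3.9946945609 − 4.1846842133)/(8 − 1) = 3.9675531820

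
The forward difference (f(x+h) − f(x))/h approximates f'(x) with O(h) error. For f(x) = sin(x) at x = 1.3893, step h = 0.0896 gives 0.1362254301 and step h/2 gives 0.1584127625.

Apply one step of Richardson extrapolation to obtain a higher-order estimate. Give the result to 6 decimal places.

0.180600

Leading term ∝ h^1; use weight 2 = 2^1.
Weighted: 0.3168255250 − 0.1362254301 = 0.1806000949
Extrapolated: 0.1806000949 / 1 = 0.1806000949
Correction |R − A(h/2)| = 2.219e-02; gap |A(h/2) − A(h)| = 2.219e-02.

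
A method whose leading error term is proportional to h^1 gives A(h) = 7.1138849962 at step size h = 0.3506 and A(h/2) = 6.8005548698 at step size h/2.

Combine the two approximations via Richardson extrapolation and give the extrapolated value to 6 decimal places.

6.487225

The method has order 1: 2^1 = 2.
2·6.8005548698 = 13.6011097396; 13.6011097396 − 7.1138849962 = 6.4872247434
R = 6.4872247434/1 = 6.4872247434
Gap between inputs: 3.133e-01; correction applied: −0.3133301264.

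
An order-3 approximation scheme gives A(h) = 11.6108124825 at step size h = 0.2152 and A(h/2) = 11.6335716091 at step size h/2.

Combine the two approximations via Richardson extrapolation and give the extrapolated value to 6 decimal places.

Method order is 3; weight 2^3 = 8.
Difference of the inputs: 11.6335716091 − 11.6108124825 = 0.0227591266
Correction (A(h/2) − A(h))/(8 − 1) = 0.0227591266/7 = 0.0032513038
R = 11.6335716091 + 0.0032513038 = 11.6368229129

11.636823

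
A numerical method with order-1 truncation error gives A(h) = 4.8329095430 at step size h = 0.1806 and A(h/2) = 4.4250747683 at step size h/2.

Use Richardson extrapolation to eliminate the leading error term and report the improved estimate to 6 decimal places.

4.017240

Method order is 1; weight 2^1 = 2.
2 × 4.4250747683 − 4.8329095430 = 4.0172399936
Extrapolated: 4.0172399936 / 1 = 4.0172399936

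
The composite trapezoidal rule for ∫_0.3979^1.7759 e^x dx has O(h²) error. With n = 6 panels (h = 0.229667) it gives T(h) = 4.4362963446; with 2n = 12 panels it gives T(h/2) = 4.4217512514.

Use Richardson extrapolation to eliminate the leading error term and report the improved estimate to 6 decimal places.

4.416903

With r = 2 the leading error scales as h^2, so the weight is 2^2 = 4.
4 × 4.4217512514 = 17.6870050056; 17.6870050056 − 4.4362963446 = 13.2507086610
13.2507086610 ÷ 3 = 4.4169028870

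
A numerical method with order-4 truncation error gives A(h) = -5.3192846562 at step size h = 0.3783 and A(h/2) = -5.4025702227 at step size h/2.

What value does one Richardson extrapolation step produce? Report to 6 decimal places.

-5.408123

Leading term ∝ h^4; use weight 16 = 2^4.
Numerator 16×A(h/2) − A(h) = 16×(-5.4025702227) − (-5.3192846562) = -81.1218389070
R = (-81.1218389070)/15 = -5.4081225938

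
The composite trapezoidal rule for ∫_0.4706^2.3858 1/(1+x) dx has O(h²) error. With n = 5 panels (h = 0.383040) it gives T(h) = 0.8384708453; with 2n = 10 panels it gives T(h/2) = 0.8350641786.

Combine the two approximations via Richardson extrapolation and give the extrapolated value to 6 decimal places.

0.833929

With r = 2 the leading error scales as h^2, so the weight is 2^2 = 4.
Weighted: 3.3402567144 − 0.8384708453 = 2.5017858691
Denominator 4 − 1 = 3.
Extrapolated: 2.5017858691 / 3 = 0.8339286230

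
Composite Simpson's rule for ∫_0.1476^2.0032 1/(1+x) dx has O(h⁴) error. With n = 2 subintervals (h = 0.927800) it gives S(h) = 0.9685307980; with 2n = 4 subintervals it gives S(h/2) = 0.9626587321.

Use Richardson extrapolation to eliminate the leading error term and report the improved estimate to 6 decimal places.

0.962267

r = 4, so 2^r = 16.
16×0.9626587321 = 15.4025397136; subtract 0.9685307980 → 14.4340089156
Divide by 2^4 − 1 = 15.
R = 14.4340089156/15 = 0.9622672610
Shift from A(h/2): −0.0003914711.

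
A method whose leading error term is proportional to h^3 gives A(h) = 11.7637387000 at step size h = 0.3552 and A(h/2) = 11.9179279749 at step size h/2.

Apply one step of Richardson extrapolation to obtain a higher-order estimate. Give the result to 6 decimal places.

With r = 3 the leading error scales as h^3, so the weight is 2^3 = 8.
8×11.9179279749 = 95.3434237992; subtract 11.7637387000 → 83.5796850992
Divide by 2^3 − 1 = 7.
Extrapolated: 83.5796850992 / 7 = 11.9399550142

11.939955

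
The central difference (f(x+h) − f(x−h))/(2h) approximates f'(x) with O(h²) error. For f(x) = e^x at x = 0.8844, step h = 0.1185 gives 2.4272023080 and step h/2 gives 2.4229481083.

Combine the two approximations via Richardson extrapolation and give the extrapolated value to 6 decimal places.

2.421530

r = 2: numerator weight 4, denominator 3.
4*2.4229481083 = 9.6917924332; 9.6917924332 − 2.4272023080 = 7.2645901252
(4*2.4229481083 − 2.4272023080)/(4 − 1) = 2.4215300417
Shift from A(h/2): −0.0014180666.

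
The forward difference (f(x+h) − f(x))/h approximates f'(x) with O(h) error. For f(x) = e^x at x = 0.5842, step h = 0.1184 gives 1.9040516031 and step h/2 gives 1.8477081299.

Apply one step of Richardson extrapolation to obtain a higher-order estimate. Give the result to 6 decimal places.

1.791365

r = 1: numerator weight 2, denominator 1.
Weighted: 3.6954162598 − 1.9040516031 = 1.7913646567
1.7913646567 ÷ 1 = 1.7913646567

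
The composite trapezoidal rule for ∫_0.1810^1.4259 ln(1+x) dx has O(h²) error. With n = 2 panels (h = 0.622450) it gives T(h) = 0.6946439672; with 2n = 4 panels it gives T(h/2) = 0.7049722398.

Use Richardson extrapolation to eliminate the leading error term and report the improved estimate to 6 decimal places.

0.708415

Error is O(h^2); halving h shrinks it by 2^2 = 4.
Difference of the inputs: 0.7049722398 − 0.6946439672 = 0.0103282726
Correction (A(h/2) − A(h))/(4 − 1) = 0.0103282726/3 = 0.0034427575
R = 0.7049722398 + 0.0034427575 = 0.7084149973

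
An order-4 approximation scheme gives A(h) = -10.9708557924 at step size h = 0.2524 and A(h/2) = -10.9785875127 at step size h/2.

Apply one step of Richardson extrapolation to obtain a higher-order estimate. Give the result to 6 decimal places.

With r = 4 the leading error scales as h^4, so the weight is 2^4 = 16.
Top: 16(-10.9785875127) − (-10.9708557924) = -164.6865444108
R = (-164.6865444108)/15 = -10.9791029607
Shift from A(h/2): −0.0005154480.

-10.979103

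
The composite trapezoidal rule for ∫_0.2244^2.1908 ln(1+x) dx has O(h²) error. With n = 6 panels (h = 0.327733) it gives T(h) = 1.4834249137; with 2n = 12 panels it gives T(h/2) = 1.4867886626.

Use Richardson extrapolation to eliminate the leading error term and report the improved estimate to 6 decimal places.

1.487910

Order 2 gives 2^r = 4 and 2^r − 1 = 3.
2^2×A(h/2) = 5.9471546504; minus A(h) gives 4.4637297367.
Divide by 2^2 − 1 = 3.
R = 4.4637297367/3 = 1.4879099122
Correction |R − A(h/2)| = 1.121e-03; gap |A(h/2) − A(h)| = 3.364e-03.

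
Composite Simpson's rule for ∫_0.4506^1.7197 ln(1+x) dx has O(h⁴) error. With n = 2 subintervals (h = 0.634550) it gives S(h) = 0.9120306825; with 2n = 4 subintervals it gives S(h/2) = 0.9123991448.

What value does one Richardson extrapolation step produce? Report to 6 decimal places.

0.912424

r = 4: numerator weight 16, denominator 15.
16 × 0.9123991448 = 14.5983863168; subtract 0.9120306825 → 13.6863556343
Extrapolated: 13.6863556343 / 15 = 0.9124237090
Correction |R − A(h/2)| = 2.456e-05; gap |A(h/2) − A(h)| = 3.685e-04.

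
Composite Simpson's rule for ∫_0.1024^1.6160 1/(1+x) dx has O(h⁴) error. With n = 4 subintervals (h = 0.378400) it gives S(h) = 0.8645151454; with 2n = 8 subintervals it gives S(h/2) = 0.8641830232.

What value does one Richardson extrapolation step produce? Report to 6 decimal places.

0.864161

r = 4, so 2^r = 16.
Weighted: 13.8269283712 − 0.8645151454 = 12.9624132258
Divide by 2^4 − 1 = 15.
Result: 0.8641608817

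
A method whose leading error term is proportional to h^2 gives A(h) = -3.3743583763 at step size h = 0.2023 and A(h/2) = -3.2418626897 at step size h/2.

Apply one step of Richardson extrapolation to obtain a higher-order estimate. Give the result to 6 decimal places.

-3.197697

r = 2: numerator weight 4, denominator 3.
4*(-3.2418626897) = -12.9674507588; subtract (-3.3743583763) → -9.5930923825
Extrapolated: (-9.5930923825) / 3 = -3.1976974608
Shift from A(h/2): +0.0441652289.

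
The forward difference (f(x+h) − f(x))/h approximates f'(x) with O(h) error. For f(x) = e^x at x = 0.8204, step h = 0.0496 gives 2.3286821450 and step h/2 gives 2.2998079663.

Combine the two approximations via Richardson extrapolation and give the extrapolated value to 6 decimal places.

Error is O(h^1); halving h shrinks it by 2^1 = 2.
A(h/2) − A(h) = 2.2998079663 − 2.3286821450 = -0.0288741787
Divide by 2^1 − 1 = 1: (-0.0288741787)/1 = -0.0288741787
R = 2.2998079663 − 0.0288741787 = 2.2709337876

2.270934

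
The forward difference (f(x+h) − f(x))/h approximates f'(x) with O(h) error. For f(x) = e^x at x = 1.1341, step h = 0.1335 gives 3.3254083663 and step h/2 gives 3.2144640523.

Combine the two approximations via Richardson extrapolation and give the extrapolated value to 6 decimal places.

With r = 1 the leading error scales as h^1, so the weight is 2^1 = 2.
Top: 2(3.2144640523) − (3.3254083663) = 3.1035197383
R = 3.1035197383/1 = 3.1035197383

3.103520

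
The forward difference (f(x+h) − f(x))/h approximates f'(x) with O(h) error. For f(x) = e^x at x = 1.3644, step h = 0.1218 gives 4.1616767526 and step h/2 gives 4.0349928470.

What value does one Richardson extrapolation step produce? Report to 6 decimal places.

r = 1, so 2^r = 2.
2*4.0349928470 = 8.0699856940; subtract 4.1616767526 → 3.9083089414
3.9083089414 ÷ 1 = 3.9083089414

3.908309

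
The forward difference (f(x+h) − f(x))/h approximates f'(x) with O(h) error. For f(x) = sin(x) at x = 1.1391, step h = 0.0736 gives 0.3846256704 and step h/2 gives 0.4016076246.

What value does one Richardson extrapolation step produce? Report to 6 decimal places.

Order 1 gives 2^r = 2 and 2^r − 1 = 1.
A(h/2) − A(h) = 0.4016076246 − 0.3846256704 = 0.0169819542
Correction (A(h/2) − A(h))/(2 − 1) = 0.0169819542/1 = 0.0169819542
R = 0.4016076246 + 0.0169819542 = 0.4185895788

0.418590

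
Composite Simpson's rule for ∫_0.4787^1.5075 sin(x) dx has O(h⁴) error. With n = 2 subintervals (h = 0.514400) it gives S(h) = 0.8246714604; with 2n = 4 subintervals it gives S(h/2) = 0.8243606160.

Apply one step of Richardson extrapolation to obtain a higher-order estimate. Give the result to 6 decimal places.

0.824340

Method order is 4; weight 2^4 = 16.
Difference of the inputs: 0.8243606160 − 0.8246714604 = -0.0003108444
Correction (A(h/2) − A(h))/(16 − 1) = (-0.0003108444)/15 = -0.0000207230
R = A(h/2) + (A(h/2) − A(h))/15 = 0.8243606160 − 0.0000207230 = 0.8243398930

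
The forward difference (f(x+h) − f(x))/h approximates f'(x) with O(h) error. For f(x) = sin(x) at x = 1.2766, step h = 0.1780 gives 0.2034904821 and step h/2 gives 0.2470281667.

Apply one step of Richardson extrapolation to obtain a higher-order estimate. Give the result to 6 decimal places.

0.290566

Leading term ∝ h^1; use weight 2 = 2^1.
2·0.2470281667 = 0.4940563334; 0.4940563334 − 0.2034904821 = 0.2905658513
Denominator 2 − 1 = 1.
(2·0.2470281667 − 0.2034904821)/(2 − 1) = 0.2905658513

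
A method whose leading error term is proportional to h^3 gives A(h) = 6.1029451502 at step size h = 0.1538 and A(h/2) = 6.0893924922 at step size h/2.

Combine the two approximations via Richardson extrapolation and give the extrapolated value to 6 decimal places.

6.087456

Method order is 3; weight 2^3 = 8.
Numerator 8×A(h/2) − A(h) = 8×6.0893924922 − 6.1029451502 = 42.6121947874
R = 42.6121947874/7 = 6.0874563982
Gap between inputs: 1.355e-02; correction applied: −0.0019360940.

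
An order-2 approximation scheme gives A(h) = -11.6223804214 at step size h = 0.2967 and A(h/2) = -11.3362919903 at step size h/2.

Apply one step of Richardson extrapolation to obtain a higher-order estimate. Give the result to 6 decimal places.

-11.240929

Order 2 gives 2^r = 4 and 2^r − 1 = 3.
Weighted: (-45.3451679612) − (-11.6223804214) = -33.7227875398
Divide by 2^2 − 1 = 3.
(4*(-11.3362919903) − (-11.6223804214))/(4 − 1) = -11.2409291799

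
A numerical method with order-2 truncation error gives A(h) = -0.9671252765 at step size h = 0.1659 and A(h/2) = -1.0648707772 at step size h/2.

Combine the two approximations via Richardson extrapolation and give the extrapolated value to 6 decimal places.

Leading term ∝ h^2; use weight 4 = 2^2.
2^2*A(h/2) = -4.2594831088; minus A(h) gives -3.2923578323.
R = (-3.2923578323)/3 = -1.0974526108

-1.097453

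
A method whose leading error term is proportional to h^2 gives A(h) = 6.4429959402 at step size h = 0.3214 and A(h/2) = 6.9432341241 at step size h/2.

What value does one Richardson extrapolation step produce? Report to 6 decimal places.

7.109980

r = 2: numerator weight 4, denominator 3.
2^2·A(h/2) = 27.7729364964; minus A(h) gives 21.3299405562.
(4·6.9432341241 − 6.4429959402)/(4 − 1) = 7.1099801854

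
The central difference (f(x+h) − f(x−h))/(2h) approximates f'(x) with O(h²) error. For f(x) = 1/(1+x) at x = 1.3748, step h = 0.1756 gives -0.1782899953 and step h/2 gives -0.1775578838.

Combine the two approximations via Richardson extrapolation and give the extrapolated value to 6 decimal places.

-0.177314

Order 2 gives 2^r = 4 and 2^r − 1 = 3.
Numerator 4 × A(h/2) − A(h) = 4 × (-0.1775578838) − (-0.1782899953) = -0.5319415399
Denominator 4 − 1 = 3.
(-0.5319415399) ÷ 3 = -0.1773138466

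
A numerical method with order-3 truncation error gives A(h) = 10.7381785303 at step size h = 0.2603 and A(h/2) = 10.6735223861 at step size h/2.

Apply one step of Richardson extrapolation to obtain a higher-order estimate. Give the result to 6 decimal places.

10.664286

Error is O(h^3); halving h shrinks it by 2^3 = 8.
8 × 10.6735223861 = 85.3881790888; subtract 10.7381785303 → 74.6500005585
Denominator 8 − 1 = 7.
74.6500005585 ÷ 7 = 10.6642857941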